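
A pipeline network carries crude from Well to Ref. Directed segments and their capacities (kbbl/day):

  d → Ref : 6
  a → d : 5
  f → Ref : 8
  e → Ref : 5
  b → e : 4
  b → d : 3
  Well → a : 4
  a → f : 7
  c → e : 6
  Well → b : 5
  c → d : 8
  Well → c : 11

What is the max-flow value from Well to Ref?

Augment Well→a→d→Ref: bottleneck 4, flow now 4.
Augment Well→b→d→Ref: bottleneck 2, flow now 6.
Augment Well→b→e→Ref: bottleneck 3, flow now 9.
Augment Well→c→e→Ref: bottleneck 2, flow now 11.
Augment Well→c→d→a→f→Ref: bottleneck 4, flow now 15. (uses reverse residual edge)
No augmenting path remains; maximum flow = 15.
In the residual graph, reachable from Well: {Well, b, c, d, e}.
Min-cut edges: Well→a (4), d→Ref (6), e→Ref (5); capacity 4 + 6 + 5 = 15.
This cut is saturated, so no flow can exceed 15.

15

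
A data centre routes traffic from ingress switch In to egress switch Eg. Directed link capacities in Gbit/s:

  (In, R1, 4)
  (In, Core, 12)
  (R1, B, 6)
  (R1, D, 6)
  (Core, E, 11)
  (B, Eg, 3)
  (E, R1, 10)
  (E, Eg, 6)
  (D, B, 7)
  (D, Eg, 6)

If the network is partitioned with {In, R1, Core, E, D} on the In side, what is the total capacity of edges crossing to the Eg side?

25

Edges leaving {In, R1, Core, E, D}: R1→B (6), E→Eg (6), D→B (7), D→Eg (6).
Cut capacity = 6 + 6 + 7 + 6 = 25.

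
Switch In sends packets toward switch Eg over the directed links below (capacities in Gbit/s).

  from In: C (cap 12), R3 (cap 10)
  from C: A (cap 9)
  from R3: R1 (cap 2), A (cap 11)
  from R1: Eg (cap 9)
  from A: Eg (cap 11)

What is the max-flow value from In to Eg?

Augment In→C→A→Eg: bottleneck 9, flow now 9.
Augment In→R3→R1→Eg: bottleneck 2, flow now 11.
Augment In→R3→A→Eg: bottleneck 2, flow now 13.
No augmenting path remains; maximum flow = 13.
In the residual graph, reachable from In: {In, C, R3, A}.
Min-cut edges: R3→R1 (2), A→Eg (11); capacity 2 + 11 = 13.
This cut is saturated, so no flow can exceed 13.

13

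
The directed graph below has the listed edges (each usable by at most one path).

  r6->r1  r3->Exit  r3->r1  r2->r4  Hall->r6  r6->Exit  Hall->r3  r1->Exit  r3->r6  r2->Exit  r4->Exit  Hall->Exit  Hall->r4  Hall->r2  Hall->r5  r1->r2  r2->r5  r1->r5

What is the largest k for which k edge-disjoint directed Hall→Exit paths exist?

Assign every edge capacity 1; by Menger, the answer equals the max flow.
Path Hall→Exit (+1); total 1.
Path Hall→r2→Exit (+1); total 2.
Path Hall→r3→Exit (+1); total 3.
Path Hall→r4→Exit (+1); total 4.
Path Hall→r6→Exit (+1); total 5.
No residual Hall→Exit path; max flow = 5.
Certifying cut of size 5: {Hall→Exit, Hall→r2, Hall→r3, Hall→r4, Hall→r6}.

5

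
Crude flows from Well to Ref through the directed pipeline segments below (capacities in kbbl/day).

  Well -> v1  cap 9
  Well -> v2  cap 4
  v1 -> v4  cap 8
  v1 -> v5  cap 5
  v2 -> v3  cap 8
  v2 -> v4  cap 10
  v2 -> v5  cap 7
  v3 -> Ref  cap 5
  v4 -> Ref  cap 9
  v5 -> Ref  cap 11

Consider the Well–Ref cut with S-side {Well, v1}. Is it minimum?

Given cut capacity: 4 + 8 + 5 = 17.
Augment Well→v1→v4→Ref: bottleneck 8, flow now 8.
Augment Well→v1→v5→Ref: bottleneck 1, flow now 9.
Augment Well→v2→v3→Ref: bottleneck 4, flow now 13.
No augmenting path remains; maximum flow = 13.
In the residual graph, reachable from Well: {Well}.
Min-cut edges: Well→v1 (9), Well→v2 (4); capacity 9 + 4 = 13.
Cut capacity 17 exceeds the max flow 13, so it is not minimum.

No — its capacity is 17, but the minimum cut has capacity 13.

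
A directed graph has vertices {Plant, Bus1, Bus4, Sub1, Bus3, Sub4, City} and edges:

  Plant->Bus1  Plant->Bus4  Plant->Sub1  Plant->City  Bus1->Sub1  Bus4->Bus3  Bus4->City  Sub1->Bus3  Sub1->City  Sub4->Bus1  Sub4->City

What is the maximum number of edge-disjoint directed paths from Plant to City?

3

Assign every edge capacity 1; by Menger, the answer equals the max flow.
Path Plant→City (+1); total 1.
Path Plant→Bus4→City (+1); total 2.
Path Plant→Sub1→City (+1); total 3.
No residual Plant→City path; max flow = 3.
Certifying cut of size 3: {Plant→Bus4, Plant→City, Sub1→City}.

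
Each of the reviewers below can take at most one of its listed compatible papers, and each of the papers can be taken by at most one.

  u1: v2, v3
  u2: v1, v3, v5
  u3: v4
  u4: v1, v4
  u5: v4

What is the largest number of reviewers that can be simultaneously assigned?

Unit-capacity flow: source→left, listed edges, right→sink; max matching = max flow.
Augmenting path u1→v2 (+1); matched 1.
Augmenting path u2→v1 (+1); matched 2.
Augmenting path u3→v4 (+1); matched 3.
Augmenting path u4→v1→u2→v3 (+1); matched 4.
No augmenting path remains; maximum matching = 4.
König certificate: {u1, u2, u4, v4} is a vertex cover of size 4 (every listed pair touches it), so no matching can be larger.

4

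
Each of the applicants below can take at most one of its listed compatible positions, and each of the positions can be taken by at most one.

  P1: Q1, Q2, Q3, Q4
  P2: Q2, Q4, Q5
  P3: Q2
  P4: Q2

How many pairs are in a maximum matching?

Unit-capacity flow: source→left, listed edges, right→sink; max matching = max flow.
Augmenting path P1→Q1 (+1); matched 1.
Augmenting path P2→Q2 (+1); matched 2.
Augmenting path P3→Q2→P2→Q4 (+1); matched 3.
No augmenting path remains; maximum matching = 3.
König certificate: {P1, P2, Q2} is a vertex cover of size 3 (every listed pair touches it), so no matching can be larger.

3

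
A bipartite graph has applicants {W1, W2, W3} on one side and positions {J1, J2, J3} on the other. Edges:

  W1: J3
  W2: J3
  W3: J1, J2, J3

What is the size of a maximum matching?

Unit-capacity flow: source→left, listed edges, right→sink; max matching = max flow.
Augmenting path W1→J3 (+1); matched 1.
Augmenting path W3→J1 (+1); matched 2.
No augmenting path remains; maximum matching = 2.
König certificate: {W3, J3} is a vertex cover of size 2 (every listed pair touches it), so no matching can be larger.

2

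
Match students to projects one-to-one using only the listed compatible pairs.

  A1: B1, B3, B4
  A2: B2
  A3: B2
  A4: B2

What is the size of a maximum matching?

2

Unit-capacity flow: source→left, listed edges, right→sink; max matching = max flow.
Augmenting path A1→B1 (+1); matched 1.
Augmenting path A2→B2 (+1); matched 2.
No augmenting path remains; maximum matching = 2.
König certificate: {A1, B2} is a vertex cover of size 2 (every listed pair touches it), so no matching can be larger.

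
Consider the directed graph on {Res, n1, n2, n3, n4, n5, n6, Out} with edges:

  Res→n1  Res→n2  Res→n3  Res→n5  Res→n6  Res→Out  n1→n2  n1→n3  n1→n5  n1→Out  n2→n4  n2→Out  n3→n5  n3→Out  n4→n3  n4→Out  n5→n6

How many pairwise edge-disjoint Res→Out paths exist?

Assign every edge capacity 1; by Menger, the answer equals the max flow.
Path Res→Out (+1); total 1.
Path Res→n1→Out (+1); total 2.
Path Res→n2→Out (+1); total 3.
Path Res→n3→Out (+1); total 4.
No residual Res→Out path; max flow = 4.
Certifying cut of size 4: {Res→Out, Res→n1, Res→n2, Res→n3}.

4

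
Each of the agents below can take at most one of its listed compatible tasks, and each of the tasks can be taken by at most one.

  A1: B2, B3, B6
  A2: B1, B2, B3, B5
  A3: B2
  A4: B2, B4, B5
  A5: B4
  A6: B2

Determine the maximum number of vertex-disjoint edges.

Unit-capacity flow: source→left, listed edges, right→sink; max matching = max flow.
Augmenting path A1→B2 (+1); matched 1.
Augmenting path A2→B1 (+1); matched 2.
Augmenting path A4→B4 (+1); matched 3.
Augmenting path A3→B2→A1→B3 (+1); matched 4.
Augmenting path A5→B4→A4→B5 (+1); matched 5.
No augmenting path remains; maximum matching = 5.
König certificate: {A1, A2, A4, A5, B2} is a vertex cover of size 5 (every listed pair touches it), so no matching can be larger.

5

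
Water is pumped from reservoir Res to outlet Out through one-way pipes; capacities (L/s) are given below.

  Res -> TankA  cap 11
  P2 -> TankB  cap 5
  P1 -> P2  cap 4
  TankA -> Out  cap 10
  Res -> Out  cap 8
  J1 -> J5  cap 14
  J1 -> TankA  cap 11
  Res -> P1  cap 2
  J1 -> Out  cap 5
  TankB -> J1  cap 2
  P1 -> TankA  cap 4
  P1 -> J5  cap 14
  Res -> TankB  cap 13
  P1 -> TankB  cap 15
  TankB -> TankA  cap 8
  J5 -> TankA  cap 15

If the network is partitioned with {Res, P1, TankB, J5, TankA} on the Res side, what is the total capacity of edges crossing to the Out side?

24

Edges leaving {Res, P1, TankB, J5, TankA}: Res→Out (8), P1→P2 (4), TankB→J1 (2), TankA→Out (10).
Cut capacity = 8 + 4 + 2 + 10 = 24.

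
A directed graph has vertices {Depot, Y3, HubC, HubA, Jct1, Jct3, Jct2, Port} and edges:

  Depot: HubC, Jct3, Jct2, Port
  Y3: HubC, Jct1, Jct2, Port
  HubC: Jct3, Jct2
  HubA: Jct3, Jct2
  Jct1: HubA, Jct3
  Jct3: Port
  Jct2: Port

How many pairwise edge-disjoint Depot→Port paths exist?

Assign every edge capacity 1; by Menger, the answer equals the max flow.
Path Depot→Port (+1); total 1.
Path Depot→Jct3→Port (+1); total 2.
Path Depot→Jct2→Port (+1); total 3.
No residual Depot→Port path; max flow = 3.
Certifying cut of size 3: {Depot→Port, Jct2→Port, Jct3→Port}.

3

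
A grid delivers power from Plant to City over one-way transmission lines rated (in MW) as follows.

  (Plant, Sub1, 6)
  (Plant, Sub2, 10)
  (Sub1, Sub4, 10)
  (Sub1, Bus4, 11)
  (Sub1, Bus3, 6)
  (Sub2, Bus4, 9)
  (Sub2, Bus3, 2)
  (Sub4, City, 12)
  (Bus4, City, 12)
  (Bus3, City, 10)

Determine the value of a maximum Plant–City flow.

Augment Plant→Sub1→Sub4→City: bottleneck 6, flow now 6.
Augment Plant→Sub2→Bus4→City: bottleneck 9, flow now 15.
Augment Plant→Sub2→Bus3→City: bottleneck 1, flow now 16.
No augmenting path remains; maximum flow = 16.
In the residual graph, reachable from Plant: {Plant}.
Min-cut edges: Plant→Sub1 (6), Plant→Sub2 (10); capacity 6 + 10 = 16.
This cut is saturated, so no flow can exceed 16.

16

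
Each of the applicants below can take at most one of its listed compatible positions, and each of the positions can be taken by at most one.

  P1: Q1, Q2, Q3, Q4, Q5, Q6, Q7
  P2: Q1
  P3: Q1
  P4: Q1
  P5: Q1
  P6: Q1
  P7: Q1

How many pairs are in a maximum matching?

2

Unit-capacity flow: source→left, listed edges, right→sink; max matching = max flow.
Augmenting path P1→Q1 (+1); matched 1.
Augmenting path P2→Q1→P1→Q2 (+1); matched 2.
No augmenting path remains; maximum matching = 2.
König certificate: {P1, Q1} is a vertex cover of size 2 (every listed pair touches it), so no matching can be larger.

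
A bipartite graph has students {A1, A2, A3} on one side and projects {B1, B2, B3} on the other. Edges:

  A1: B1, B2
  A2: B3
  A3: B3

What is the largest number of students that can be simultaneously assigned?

Unit-capacity flow: source→left, listed edges, right→sink; max matching = max flow.
Augmenting path A1→B1 (+1); matched 1.
Augmenting path A2→B3 (+1); matched 2.
No augmenting path remains; maximum matching = 2.
König certificate: {A1, B3} is a vertex cover of size 2 (every listed pair touches it), so no matching can be larger.

2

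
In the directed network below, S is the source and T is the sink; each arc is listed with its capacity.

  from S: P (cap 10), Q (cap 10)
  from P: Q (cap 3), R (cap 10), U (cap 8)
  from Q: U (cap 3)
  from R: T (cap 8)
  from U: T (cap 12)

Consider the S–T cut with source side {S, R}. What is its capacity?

Edges leaving {S, R}: S→P (10), S→Q (10), R→T (8).
Cut capacity = 10 + 10 + 8 = 28.

28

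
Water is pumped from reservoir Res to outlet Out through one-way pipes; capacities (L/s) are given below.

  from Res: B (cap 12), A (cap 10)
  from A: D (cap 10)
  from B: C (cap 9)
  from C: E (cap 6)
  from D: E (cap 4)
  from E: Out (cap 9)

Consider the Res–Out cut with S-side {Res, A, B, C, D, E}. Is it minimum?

Given cut capacity: 9 = 9.
Augment Res→A→D→E→Out: bottleneck 4, flow now 4.
Augment Res→B→C→E→Out: bottleneck 5, flow now 9.
No augmenting path remains; maximum flow = 9.
Cut capacity 9 equals the max flow, so it is a minimum cut.

Yes — it is a minimum cut (capacity 9).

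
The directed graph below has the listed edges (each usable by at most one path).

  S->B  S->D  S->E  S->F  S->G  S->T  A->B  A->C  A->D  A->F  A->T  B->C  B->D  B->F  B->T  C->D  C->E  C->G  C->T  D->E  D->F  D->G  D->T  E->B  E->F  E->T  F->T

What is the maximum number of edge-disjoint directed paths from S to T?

5

Assign every edge capacity 1; by Menger, the answer equals the max flow.
Path S→T (+1); total 1.
Path S→B→T (+1); total 2.
Path S→D→T (+1); total 3.
Path S→E→T (+1); total 4.
Path S→F→T (+1); total 5.
No residual S→T path; max flow = 5.
Certifying cut of size 5: {S→B, S→D, S→E, S→F, S→T}.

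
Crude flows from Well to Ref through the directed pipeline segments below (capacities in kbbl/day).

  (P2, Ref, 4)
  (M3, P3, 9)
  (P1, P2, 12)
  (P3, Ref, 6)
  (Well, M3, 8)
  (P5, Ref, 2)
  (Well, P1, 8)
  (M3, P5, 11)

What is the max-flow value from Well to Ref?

Augment Well→P1→P2→Ref: bottleneck 4, flow now 4.
Augment Well→M3→P5→Ref: bottleneck 2, flow now 6.
Augment Well→M3→P3→Ref: bottleneck 6, flow now 12.
No augmenting path remains; maximum flow = 12.
In the residual graph, reachable from Well: {Well, P1, P2}.
Min-cut edges: Well→M3 (8), P2→Ref (4); capacity 8 + 4 = 12.
This cut is saturated, so no flow can exceed 12.

12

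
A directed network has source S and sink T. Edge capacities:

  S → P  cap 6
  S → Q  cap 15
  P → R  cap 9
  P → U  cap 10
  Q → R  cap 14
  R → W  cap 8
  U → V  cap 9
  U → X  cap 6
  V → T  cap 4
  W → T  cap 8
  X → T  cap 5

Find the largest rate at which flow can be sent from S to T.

Augment S→P→R→W→T: bottleneck 6, flow now 6.
Augment S→Q→R→W→T: bottleneck 2, flow now 8.
Augment S→Q→R→P→U→V→T: bottleneck 4, flow now 12. (uses reverse residual edge)
Augment S→Q→R→P→U→X→T: bottleneck 2, flow now 14. (uses reverse residual edge)
No augmenting path remains; maximum flow = 14.
In the residual graph, reachable from S: {S, Q, R}.
Min-cut edges: S→P (6), R→W (8); capacity 6 + 8 = 14.
This cut is saturated, so no flow can exceed 14.

14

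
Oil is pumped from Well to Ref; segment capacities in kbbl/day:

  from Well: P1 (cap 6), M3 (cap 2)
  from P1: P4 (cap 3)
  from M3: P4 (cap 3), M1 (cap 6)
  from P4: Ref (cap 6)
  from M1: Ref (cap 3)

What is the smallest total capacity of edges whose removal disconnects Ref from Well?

5

Augment Well→P1→P4→Ref: bottleneck 3, flow now 3.
Augment Well→M3→P4→Ref: bottleneck 2, flow now 5.
No augmenting path remains; maximum flow = 5.
By max-flow min-cut, the minimum cut capacity equals the max flow.
In the residual graph, reachable from Well: {Well, P1}.
Min-cut edges: Well→M3 (2), P1→P4 (3); capacity 2 + 3 = 5.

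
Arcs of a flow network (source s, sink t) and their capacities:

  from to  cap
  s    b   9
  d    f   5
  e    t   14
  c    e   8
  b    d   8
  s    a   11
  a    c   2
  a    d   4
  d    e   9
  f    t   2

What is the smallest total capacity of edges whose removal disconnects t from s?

Augment s→a→c→e→t: bottleneck 2, flow now 2.
Augment s→a→d→e→t: bottleneck 4, flow now 6.
Augment s→b→d→e→t: bottleneck 5, flow now 11.
Augment s→b→d→f→t: bottleneck 2, flow now 13.
No augmenting path remains; maximum flow = 13.
By max-flow min-cut, the minimum cut capacity equals the max flow.
In the residual graph, reachable from s: {s, a, b, d, f}.
Min-cut edges: a→c (2), d→e (9), f→t (2); capacity 2 + 9 + 2 = 13.

13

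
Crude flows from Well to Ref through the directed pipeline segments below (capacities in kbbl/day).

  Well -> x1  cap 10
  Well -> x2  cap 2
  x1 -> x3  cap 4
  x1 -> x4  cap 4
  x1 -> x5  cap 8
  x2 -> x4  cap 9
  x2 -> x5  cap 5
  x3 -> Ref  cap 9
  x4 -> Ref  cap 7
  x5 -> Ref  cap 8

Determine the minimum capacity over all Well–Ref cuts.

Augment Well→x1→x3→Ref: bottleneck 4, flow now 4.
Augment Well→x1→x4→Ref: bottleneck 4, flow now 8.
Augment Well→x1→x5→Ref: bottleneck 2, flow now 10.
Augment Well→x2→x4→Ref: bottleneck 2, flow now 12.
No augmenting path remains; maximum flow = 12.
By max-flow min-cut, the minimum cut capacity equals the max flow.
In the residual graph, reachable from Well: {Well}.
Min-cut edges: Well→x1 (10), Well→x2 (2); capacity 10 + 2 = 12.

12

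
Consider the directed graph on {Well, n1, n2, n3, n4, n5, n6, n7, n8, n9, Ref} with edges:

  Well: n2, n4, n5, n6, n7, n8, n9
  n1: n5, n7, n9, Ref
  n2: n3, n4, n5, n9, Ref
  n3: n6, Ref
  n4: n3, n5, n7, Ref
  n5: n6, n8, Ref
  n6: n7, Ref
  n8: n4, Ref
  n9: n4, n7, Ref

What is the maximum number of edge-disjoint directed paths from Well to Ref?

6

Assign every edge capacity 1; by Menger, the answer equals the max flow.
Path Well→n2→Ref (+1); total 1.
Path Well→n4→Ref (+1); total 2.
Path Well→n5→Ref (+1); total 3.
Path Well→n6→Ref (+1); total 4.
Path Well→n8→Ref (+1); total 5.
Path Well→n9→Ref (+1); total 6.
No residual Well→Ref path; max flow = 6.
Certifying cut of size 6: {Well→n2, Well→n4, Well→n5, Well→n6, Well→n8, Well→n9}.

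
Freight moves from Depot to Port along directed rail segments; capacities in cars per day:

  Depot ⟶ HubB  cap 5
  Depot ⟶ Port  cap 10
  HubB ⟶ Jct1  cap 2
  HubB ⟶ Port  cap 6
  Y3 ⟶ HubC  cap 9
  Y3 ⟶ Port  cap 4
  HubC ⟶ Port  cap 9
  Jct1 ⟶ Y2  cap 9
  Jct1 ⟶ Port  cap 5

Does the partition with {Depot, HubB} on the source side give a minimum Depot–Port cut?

No — its capacity is 18, but the minimum cut has capacity 15.

Given cut capacity: 10 + 2 + 6 = 18.
Augment Depot→Port: bottleneck 10, flow now 10.
Augment Depot→HubB→Port: bottleneck 5, flow now 15.
No augmenting path remains; maximum flow = 15.
In the residual graph, reachable from Depot: {Depot}.
Min-cut edges: Depot→HubB (5), Depot→Port (10); capacity 5 + 10 = 15.
Cut capacity 18 exceeds the max flow 15, so it is not minimum.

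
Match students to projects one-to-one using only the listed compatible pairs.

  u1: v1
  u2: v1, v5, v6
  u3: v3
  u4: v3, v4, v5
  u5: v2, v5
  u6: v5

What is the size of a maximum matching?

Unit-capacity flow: source→left, listed edges, right→sink; max matching = max flow.
Augmenting path u1→v1 (+1); matched 1.
Augmenting path u2→v5 (+1); matched 2.
Augmenting path u3→v3 (+1); matched 3.
Augmenting path u4→v4 (+1); matched 4.
Augmenting path u5→v2 (+1); matched 5.
Augmenting path u6→v5→u2→v6 (+1); matched 6.
No augmenting path remains; maximum matching = 6.
König certificate: {u1, u2, u3, u4, u5, u6} is a vertex cover of size 6 (every listed pair touches it), so no matching can be larger.

6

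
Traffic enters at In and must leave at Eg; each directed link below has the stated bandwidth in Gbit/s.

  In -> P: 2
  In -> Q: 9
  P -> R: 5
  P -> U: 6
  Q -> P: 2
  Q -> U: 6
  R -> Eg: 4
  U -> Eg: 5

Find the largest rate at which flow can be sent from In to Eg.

Augment In→P→R→Eg: bottleneck 2, flow now 2.
Augment In→Q→U→Eg: bottleneck 5, flow now 7.
Augment In→Q→P→R→Eg: bottleneck 2, flow now 9.
No augmenting path remains; maximum flow = 9.
In the residual graph, reachable from In: {In, Q, U}.
Min-cut edges: In→P (2), Q→P (2), U→Eg (5); capacity 2 + 2 + 5 = 9.
This cut is saturated, so no flow can exceed 9.

9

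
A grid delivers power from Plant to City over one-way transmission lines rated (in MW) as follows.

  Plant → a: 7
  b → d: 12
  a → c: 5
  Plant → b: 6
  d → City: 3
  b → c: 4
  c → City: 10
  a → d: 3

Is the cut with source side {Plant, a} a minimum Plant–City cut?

Given cut capacity: 6 + 5 + 3 = 14.
Augment Plant→a→c→City: bottleneck 5, flow now 5.
Augment Plant→a→d→City: bottleneck 2, flow now 7.
Augment Plant→b→c→City: bottleneck 4, flow now 11.
Augment Plant→b→d→City: bottleneck 1, flow now 12.
No augmenting path remains; maximum flow = 12.
In the residual graph, reachable from Plant: {Plant, a, b, d}.
Min-cut edges: a→c (5), b→c (4), d→City (3); capacity 5 + 4 + 3 = 12.
Cut capacity 14 exceeds the max flow 12, so it is not minimum.

No — its capacity is 14, but the minimum cut has capacity 12.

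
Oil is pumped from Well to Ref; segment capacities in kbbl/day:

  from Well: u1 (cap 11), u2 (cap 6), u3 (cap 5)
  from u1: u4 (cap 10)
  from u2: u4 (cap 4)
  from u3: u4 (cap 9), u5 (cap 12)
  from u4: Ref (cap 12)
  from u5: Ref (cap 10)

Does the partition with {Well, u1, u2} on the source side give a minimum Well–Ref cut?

No — its capacity is 19, but the minimum cut has capacity 17.

Given cut capacity: 5 + 10 + 4 = 19.
Augment Well→u1→u4→Ref: bottleneck 10, flow now 10.
Augment Well→u2→u4→Ref: bottleneck 2, flow now 12.
Augment Well→u3→u5→Ref: bottleneck 5, flow now 17.
No augmenting path remains; maximum flow = 17.
In the residual graph, reachable from Well: {Well, u1, u2, u4}.
Min-cut edges: Well→u3 (5), u4→Ref (12); capacity 5 + 12 = 17.
Cut capacity 19 exceeds the max flow 17, so it is not minimum.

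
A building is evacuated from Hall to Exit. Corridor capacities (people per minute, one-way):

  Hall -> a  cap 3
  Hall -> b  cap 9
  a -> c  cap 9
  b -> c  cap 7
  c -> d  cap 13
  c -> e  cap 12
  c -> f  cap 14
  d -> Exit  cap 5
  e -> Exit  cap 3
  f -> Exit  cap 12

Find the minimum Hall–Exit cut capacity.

10

Augment Hall→a→c→d→Exit: bottleneck 3, flow now 3.
Augment Hall→b→c→d→Exit: bottleneck 2, flow now 5.
Augment Hall→b→c→e→Exit: bottleneck 3, flow now 8.
Augment Hall→b→c→f→Exit: bottleneck 2, flow now 10.
No augmenting path remains; maximum flow = 10.
By max-flow min-cut, the minimum cut capacity equals the max flow.
In the residual graph, reachable from Hall: {Hall, b}.
Min-cut edges: Hall→a (3), b→c (7); capacity 3 + 7 = 10.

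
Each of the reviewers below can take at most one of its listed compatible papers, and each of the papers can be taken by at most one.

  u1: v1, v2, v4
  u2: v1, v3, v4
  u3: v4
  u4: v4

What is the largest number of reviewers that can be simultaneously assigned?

3

Unit-capacity flow: source→left, listed edges, right→sink; max matching = max flow.
Augmenting path u1→v1 (+1); matched 1.
Augmenting path u2→v3 (+1); matched 2.
Augmenting path u3→v4 (+1); matched 3.
No augmenting path remains; maximum matching = 3.
König certificate: {u1, u2, v4} is a vertex cover of size 3 (every listed pair touches it), so no matching can be larger.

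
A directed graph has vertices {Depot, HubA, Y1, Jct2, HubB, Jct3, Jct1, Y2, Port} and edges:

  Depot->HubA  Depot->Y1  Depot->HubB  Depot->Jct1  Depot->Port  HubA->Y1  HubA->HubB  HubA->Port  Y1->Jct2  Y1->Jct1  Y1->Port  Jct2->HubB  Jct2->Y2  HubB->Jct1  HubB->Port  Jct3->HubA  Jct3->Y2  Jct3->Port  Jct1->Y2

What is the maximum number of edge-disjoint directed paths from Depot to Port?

4

Assign every edge capacity 1; by Menger, the answer equals the max flow.
Path Depot→Port (+1); total 1.
Path Depot→HubA→Port (+1); total 2.
Path Depot→Y1→Port (+1); total 3.
Path Depot→HubB→Port (+1); total 4.
No residual Depot→Port path; max flow = 4.
Certifying cut of size 4: {Depot→HubA, Depot→HubB, Depot→Port, Depot→Y1}.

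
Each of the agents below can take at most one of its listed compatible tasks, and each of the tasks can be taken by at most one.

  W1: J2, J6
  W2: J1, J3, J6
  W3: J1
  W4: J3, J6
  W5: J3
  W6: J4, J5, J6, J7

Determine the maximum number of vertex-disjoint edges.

5

Unit-capacity flow: source→left, listed edges, right→sink; max matching = max flow.
Augmenting path W1→J2 (+1); matched 1.
Augmenting path W2→J1 (+1); matched 2.
Augmenting path W4→J3 (+1); matched 3.
Augmenting path W6→J4 (+1); matched 4.
Augmenting path W3→J1→W2→J6 (+1); matched 5.
No augmenting path remains; maximum matching = 5.
König certificate: {W1, W6, J1, J3, J6} is a vertex cover of size 5 (every listed pair touches it), so no matching can be larger.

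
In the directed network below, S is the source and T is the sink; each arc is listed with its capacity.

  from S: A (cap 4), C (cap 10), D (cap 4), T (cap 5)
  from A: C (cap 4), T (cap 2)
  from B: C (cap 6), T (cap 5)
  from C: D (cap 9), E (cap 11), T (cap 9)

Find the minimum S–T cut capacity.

16

Augment S→T: bottleneck 5, flow now 5.
Augment S→A→T: bottleneck 2, flow now 7.
Augment S→C→T: bottleneck 9, flow now 16.
No augmenting path remains; maximum flow = 16.
By max-flow min-cut, the minimum cut capacity equals the max flow.
In the residual graph, reachable from S: {S, A, C, D, E}.
Min-cut edges: S→T (5), A→T (2), C→T (9); capacity 5 + 2 + 9 = 16.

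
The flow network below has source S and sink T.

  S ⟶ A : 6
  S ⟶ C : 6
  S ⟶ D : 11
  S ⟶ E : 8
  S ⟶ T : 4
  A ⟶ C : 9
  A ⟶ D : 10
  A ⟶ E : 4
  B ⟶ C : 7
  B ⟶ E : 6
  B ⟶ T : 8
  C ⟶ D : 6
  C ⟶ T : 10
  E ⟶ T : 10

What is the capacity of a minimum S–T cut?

Augment S→T: bottleneck 4, flow now 4.
Augment S→C→T: bottleneck 6, flow now 10.
Augment S→E→T: bottleneck 8, flow now 18.
Augment S→A→C→T: bottleneck 4, flow now 22.
Augment S→A→E→T: bottleneck 2, flow now 24.
No augmenting path remains; maximum flow = 24.
By max-flow min-cut, the minimum cut capacity equals the max flow.
In the residual graph, reachable from S: {S, D}.
Min-cut edges: S→A (6), S→C (6), S→E (8), S→T (4); capacity 6 + 6 + 8 + 4 = 24.

24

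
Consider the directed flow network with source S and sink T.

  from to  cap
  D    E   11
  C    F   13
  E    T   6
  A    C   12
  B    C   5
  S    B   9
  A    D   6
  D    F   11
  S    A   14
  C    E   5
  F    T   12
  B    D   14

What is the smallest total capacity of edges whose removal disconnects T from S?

Augment S→A→C→E→T: bottleneck 5, flow now 5.
Augment S→A→C→F→T: bottleneck 7, flow now 12.
Augment S→A→D→E→T: bottleneck 1, flow now 13.
Augment S→A→D→F→T: bottleneck 1, flow now 14.
Augment S→B→C→F→T: bottleneck 4, flow now 18.
No augmenting path remains; maximum flow = 18.
By max-flow min-cut, the minimum cut capacity equals the max flow.
In the residual graph, reachable from S: {S, A, B, C, D, E, F}.
Min-cut edges: E→T (6), F→T (12); capacity 6 + 12 = 18.

18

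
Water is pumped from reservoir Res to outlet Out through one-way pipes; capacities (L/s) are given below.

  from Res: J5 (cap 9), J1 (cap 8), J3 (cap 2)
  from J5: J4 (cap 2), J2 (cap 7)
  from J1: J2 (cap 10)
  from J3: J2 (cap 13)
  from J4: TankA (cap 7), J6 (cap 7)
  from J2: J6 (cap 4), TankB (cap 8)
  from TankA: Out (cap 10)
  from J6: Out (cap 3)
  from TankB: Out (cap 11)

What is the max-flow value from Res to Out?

Augment Res→J5→J4→TankA→Out: bottleneck 2, flow now 2.
Augment Res→J5→J2→J6→Out: bottleneck 3, flow now 5.
Augment Res→J5→J2→TankB→Out: bottleneck 4, flow now 9.
Augment Res→J1→J2→TankB→Out: bottleneck 4, flow now 13.
No augmenting path remains; maximum flow = 13.
In the residual graph, reachable from Res: {Res, J5, J1, J3, J2, J6}.
Min-cut edges: J5→J4 (2), J2→TankB (8), J6→Out (3); capacity 2 + 8 + 3 = 13.
This cut is saturated, so no flow can exceed 13.

13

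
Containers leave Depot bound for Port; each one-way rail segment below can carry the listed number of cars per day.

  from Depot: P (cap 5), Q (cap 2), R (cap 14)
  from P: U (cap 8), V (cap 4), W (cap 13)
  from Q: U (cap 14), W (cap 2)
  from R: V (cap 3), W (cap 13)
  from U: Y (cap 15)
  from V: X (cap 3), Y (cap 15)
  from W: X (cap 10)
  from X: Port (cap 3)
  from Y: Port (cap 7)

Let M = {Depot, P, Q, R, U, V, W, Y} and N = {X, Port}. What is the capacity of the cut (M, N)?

Edges leaving {Depot, P, Q, R, U, V, W, Y}: V→X (3), W→X (10), Y→Port (7).
Cut capacity = 3 + 10 + 7 = 20.

20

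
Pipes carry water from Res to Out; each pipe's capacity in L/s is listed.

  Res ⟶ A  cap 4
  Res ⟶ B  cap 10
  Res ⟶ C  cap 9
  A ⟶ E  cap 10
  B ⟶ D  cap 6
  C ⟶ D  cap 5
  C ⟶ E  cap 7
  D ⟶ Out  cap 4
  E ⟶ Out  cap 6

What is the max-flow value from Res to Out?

10

Augment Res→A→E→Out: bottleneck 4, flow now 4.
Augment Res→B→D→Out: bottleneck 4, flow now 8.
Augment Res→C→E→Out: bottleneck 2, flow now 10.
No augmenting path remains; maximum flow = 10.
In the residual graph, reachable from Res: {Res, A, B, C, D, E}.
Min-cut edges: D→Out (4), E→Out (6); capacity 4 + 6 = 10.
This cut is saturated, so no flow can exceed 10.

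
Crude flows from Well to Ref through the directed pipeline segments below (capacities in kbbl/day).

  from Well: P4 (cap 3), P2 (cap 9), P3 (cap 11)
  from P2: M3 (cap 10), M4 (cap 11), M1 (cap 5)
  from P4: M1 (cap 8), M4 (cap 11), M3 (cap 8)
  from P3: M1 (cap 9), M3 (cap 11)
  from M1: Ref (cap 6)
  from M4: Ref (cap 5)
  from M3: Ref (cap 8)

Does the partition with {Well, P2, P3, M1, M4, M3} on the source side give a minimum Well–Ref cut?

Given cut capacity: 3 + 6 + 5 + 8 = 22.
Augment Well→P2→M1→Ref: bottleneck 5, flow now 5.
Augment Well→P2→M4→Ref: bottleneck 4, flow now 9.
Augment Well→P4→M1→Ref: bottleneck 1, flow now 10.
Augment Well→P4→M4→Ref: bottleneck 1, flow now 11.
Augment Well→P4→M3→Ref: bottleneck 1, flow now 12.
Augment Well→P3→M3→Ref: bottleneck 7, flow now 19.
No augmenting path remains; maximum flow = 19.
In the residual graph, reachable from Well: {Well, P2, P4, P3, M1, M4, M3}.
Min-cut edges: M1→Ref (6), M4→Ref (5), M3→Ref (8); capacity 6 + 5 + 8 = 19.
Cut capacity 22 exceeds the max flow 19, so it is not minimum.

No — its capacity is 22, but the minimum cut has capacity 19.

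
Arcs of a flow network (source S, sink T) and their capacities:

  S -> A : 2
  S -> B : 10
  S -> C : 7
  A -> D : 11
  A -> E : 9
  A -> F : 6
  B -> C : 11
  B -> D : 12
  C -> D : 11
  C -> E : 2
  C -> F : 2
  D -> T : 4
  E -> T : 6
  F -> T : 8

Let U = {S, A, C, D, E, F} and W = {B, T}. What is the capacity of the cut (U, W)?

28

Edges leaving {S, A, C, D, E, F}: S→B (10), D→T (4), E→T (6), F→T (8).
Cut capacity = 10 + 4 + 6 + 8 = 28.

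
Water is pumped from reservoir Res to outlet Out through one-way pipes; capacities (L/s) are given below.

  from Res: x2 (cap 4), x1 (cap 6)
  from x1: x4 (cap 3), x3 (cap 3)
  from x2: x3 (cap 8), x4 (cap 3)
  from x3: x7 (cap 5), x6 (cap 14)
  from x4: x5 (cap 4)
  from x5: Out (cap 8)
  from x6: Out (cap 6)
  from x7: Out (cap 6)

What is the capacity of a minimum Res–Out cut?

10

Augment Res→x1→x3→x6→Out: bottleneck 3, flow now 3.
Augment Res→x1→x4→x5→Out: bottleneck 3, flow now 6.
Augment Res→x2→x3→x6→Out: bottleneck 3, flow now 9.
Augment Res→x2→x3→x7→Out: bottleneck 1, flow now 10.
No augmenting path remains; maximum flow = 10.
By max-flow min-cut, the minimum cut capacity equals the max flow.
In the residual graph, reachable from Res: {Res}.
Min-cut edges: Res→x1 (6), Res→x2 (4); capacity 6 + 4 = 10.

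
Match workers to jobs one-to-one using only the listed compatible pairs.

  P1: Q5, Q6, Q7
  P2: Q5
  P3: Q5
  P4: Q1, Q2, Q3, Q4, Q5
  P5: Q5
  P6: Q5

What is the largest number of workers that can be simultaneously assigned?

3

Unit-capacity flow: source→left, listed edges, right→sink; max matching = max flow.
Augmenting path P1→Q5 (+1); matched 1.
Augmenting path P4→Q1 (+1); matched 2.
Augmenting path P2→Q5→P1→Q6 (+1); matched 3.
No augmenting path remains; maximum matching = 3.
König certificate: {P1, P4, Q5} is a vertex cover of size 3 (every listed pair touches it), so no matching can be larger.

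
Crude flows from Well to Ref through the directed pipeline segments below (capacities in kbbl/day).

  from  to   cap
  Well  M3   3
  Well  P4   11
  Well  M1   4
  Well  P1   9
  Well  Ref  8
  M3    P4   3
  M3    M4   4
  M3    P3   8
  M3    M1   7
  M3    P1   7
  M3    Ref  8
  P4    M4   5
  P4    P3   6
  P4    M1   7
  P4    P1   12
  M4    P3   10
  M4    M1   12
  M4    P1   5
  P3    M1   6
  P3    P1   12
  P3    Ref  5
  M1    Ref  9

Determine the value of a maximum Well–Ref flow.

Augment Well→Ref: bottleneck 8, flow now 8.
Augment Well→M3→Ref: bottleneck 3, flow now 11.
Augment Well→M1→Ref: bottleneck 4, flow now 15.
Augment Well→P4→P3→Ref: bottleneck 5, flow now 20.
Augment Well→P4→M1→Ref: bottleneck 5, flow now 25.
No augmenting path remains; maximum flow = 25.
In the residual graph, reachable from Well: {Well, P4, M4, P3, M1, P1}.
Min-cut edges: Well→M3 (3), Well→Ref (8), P3→Ref (5), M1→Ref (9); capacity 3 + 8 + 5 + 9 = 25.
This cut is saturated, so no flow can exceed 25.

25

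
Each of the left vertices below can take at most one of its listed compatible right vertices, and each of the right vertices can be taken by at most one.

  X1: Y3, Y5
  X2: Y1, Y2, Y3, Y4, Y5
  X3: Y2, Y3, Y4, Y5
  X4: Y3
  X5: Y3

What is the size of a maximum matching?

Unit-capacity flow: source→left, listed edges, right→sink; max matching = max flow.
Augmenting path X1→Y3 (+1); matched 1.
Augmenting path X2→Y1 (+1); matched 2.
Augmenting path X3→Y2 (+1); matched 3.
Augmenting path X4→Y3→X1→Y5 (+1); matched 4.
No augmenting path remains; maximum matching = 4.
König certificate: {X1, X2, X3, Y3} is a vertex cover of size 4 (every listed pair touches it), so no matching can be larger.

4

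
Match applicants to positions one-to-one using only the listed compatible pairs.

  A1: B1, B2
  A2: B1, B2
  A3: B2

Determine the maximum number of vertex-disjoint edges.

2

Unit-capacity flow: source→left, listed edges, right→sink; max matching = max flow.
Augmenting path A1→B1 (+1); matched 1.
Augmenting path A2→B2 (+1); matched 2.
No augmenting path remains; maximum matching = 2.
König certificate: {B1, B2} is a vertex cover of size 2 (every listed pair touches it), so no matching can be larger.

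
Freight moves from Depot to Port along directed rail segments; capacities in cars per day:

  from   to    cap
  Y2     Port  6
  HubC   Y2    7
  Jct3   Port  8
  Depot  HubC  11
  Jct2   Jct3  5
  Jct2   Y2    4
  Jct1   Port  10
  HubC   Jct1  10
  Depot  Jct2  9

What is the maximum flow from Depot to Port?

20

Augment Depot→HubC→Y2→Port: bottleneck 6, flow now 6.
Augment Depot→HubC→Jct1→Port: bottleneck 5, flow now 11.
Augment Depot→Jct2→Jct3→Port: bottleneck 5, flow now 16.
Augment Depot→Jct2→Y2→HubC→Jct1→Port: bottleneck 4, flow now 20. (uses reverse residual edge)
No augmenting path remains; maximum flow = 20.
In the residual graph, reachable from Depot: {Depot}.
Min-cut edges: Depot→HubC (11), Depot→Jct2 (9); capacity 11 + 9 = 20.
This cut is saturated, so no flow can exceed 20.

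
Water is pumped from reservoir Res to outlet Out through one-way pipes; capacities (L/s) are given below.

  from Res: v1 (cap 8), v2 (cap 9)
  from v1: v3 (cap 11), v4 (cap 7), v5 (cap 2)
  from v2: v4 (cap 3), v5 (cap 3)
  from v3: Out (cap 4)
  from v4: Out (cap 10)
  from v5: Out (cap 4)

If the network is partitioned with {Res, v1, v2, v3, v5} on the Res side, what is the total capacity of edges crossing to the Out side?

Edges leaving {Res, v1, v2, v3, v5}: v1→v4 (7), v2→v4 (3), v3→Out (4), v5→Out (4).
Cut capacity = 7 + 3 + 4 + 4 = 18.

18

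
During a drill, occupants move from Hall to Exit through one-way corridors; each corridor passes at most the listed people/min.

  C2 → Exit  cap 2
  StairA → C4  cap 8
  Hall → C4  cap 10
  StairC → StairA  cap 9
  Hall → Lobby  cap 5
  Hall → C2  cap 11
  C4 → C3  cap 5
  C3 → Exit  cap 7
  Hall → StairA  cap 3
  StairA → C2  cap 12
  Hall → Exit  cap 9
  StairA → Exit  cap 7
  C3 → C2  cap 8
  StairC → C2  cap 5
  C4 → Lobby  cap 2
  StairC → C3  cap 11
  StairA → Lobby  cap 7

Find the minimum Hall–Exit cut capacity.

19

Augment Hall→Exit: bottleneck 9, flow now 9.
Augment Hall→StairA→Exit: bottleneck 3, flow now 12.
Augment Hall→C2→Exit: bottleneck 2, flow now 14.
Augment Hall→C4→C3→Exit: bottleneck 5, flow now 19.
No augmenting path remains; maximum flow = 19.
By max-flow min-cut, the minimum cut capacity equals the max flow.
In the residual graph, reachable from Hall: {Hall, C4, C2, Lobby}.
Min-cut edges: Hall→StairA (3), Hall→Exit (9), C4→C3 (5), C2→Exit (2); capacity 3 + 9 + 5 + 2 = 19.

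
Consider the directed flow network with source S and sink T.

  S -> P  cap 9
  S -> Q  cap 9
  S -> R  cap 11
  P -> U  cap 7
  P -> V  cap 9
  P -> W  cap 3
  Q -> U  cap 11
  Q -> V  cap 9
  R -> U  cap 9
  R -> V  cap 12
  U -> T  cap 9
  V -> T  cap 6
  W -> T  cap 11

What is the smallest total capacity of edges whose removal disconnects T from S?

18

Augment S→P→U→T: bottleneck 7, flow now 7.
Augment S→P→V→T: bottleneck 2, flow now 9.
Augment S→Q→U→T: bottleneck 2, flow now 11.
Augment S→Q→V→T: bottleneck 4, flow now 15.
Augment S→Q→U→P→W→T: bottleneck 3, flow now 18. (uses reverse residual edge)
No augmenting path remains; maximum flow = 18.
By max-flow min-cut, the minimum cut capacity equals the max flow.
In the residual graph, reachable from S: {S, P, Q, R, U, V}.
Min-cut edges: P→W (3), U→T (9), V→T (6); capacity 3 + 9 + 6 = 18.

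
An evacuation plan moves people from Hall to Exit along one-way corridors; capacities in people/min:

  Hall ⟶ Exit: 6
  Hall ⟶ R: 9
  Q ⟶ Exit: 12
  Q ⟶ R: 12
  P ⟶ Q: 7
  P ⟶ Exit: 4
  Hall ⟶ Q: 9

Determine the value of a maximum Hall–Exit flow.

Augment Hall→Exit: bottleneck 6, flow now 6.
Augment Hall→Q→Exit: bottleneck 9, flow now 15.
No augmenting path remains; maximum flow = 15.
In the residual graph, reachable from Hall: {Hall, R}.
Min-cut edges: Hall→Q (9), Hall→Exit (6); capacity 9 + 6 = 15.
This cut is saturated, so no flow can exceed 15.

15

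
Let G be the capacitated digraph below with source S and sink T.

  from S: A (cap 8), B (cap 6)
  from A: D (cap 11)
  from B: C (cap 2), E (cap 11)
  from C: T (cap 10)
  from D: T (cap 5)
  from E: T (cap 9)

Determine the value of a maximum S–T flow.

Augment S→A→D→T: bottleneck 5, flow now 5.
Augment S→B→C→T: bottleneck 2, flow now 7.
Augment S→B→E→T: bottleneck 4, flow now 11.
No augmenting path remains; maximum flow = 11.
In the residual graph, reachable from S: {S, A, D}.
Min-cut edges: S→B (6), D→T (5); capacity 6 + 5 = 11.
This cut is saturated, so no flow can exceed 11.

11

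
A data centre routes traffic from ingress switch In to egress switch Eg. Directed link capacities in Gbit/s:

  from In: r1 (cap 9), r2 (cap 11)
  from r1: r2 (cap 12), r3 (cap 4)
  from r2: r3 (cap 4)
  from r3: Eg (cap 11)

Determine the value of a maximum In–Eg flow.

Augment In→r1→r3→Eg: bottleneck 4, flow now 4.
Augment In→r2→r3→Eg: bottleneck 4, flow now 8.
No augmenting path remains; maximum flow = 8.
In the residual graph, reachable from In: {In, r1, r2}.
Min-cut edges: r1→r3 (4), r2→r3 (4); capacity 4 + 4 = 8.
This cut is saturated, so no flow can exceed 8.

8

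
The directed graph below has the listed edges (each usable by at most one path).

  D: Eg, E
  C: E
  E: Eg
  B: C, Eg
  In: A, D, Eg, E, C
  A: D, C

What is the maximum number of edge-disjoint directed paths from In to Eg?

3

Assign every edge capacity 1; by Menger, the answer equals the max flow.
Path In→Eg (+1); total 1.
Path In→D→Eg (+1); total 2.
Path In→E→Eg (+1); total 3.
No residual In→Eg path; max flow = 3.
Certifying cut of size 3: {D→Eg, E→Eg, In→Eg}.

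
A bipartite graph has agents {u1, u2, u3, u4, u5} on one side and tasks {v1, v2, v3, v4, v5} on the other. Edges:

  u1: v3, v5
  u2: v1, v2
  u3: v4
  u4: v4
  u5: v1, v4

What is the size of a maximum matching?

Unit-capacity flow: source→left, listed edges, right→sink; max matching = max flow.
Augmenting path u1→v3 (+1); matched 1.
Augmenting path u2→v1 (+1); matched 2.
Augmenting path u3→v4 (+1); matched 3.
Augmenting path u5→v1→u2→v2 (+1); matched 4.
No augmenting path remains; maximum matching = 4.
König certificate: {u1, u2, u5, v4} is a vertex cover of size 4 (every listed pair touches it), so no matching can be larger.

4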